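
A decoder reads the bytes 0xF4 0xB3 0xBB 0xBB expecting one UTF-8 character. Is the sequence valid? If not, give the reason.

invalid (encodes a value above U+10FFFF)

Leading byte 0xF4 = 11110100 → 4-byte form.
Payload = 0x133EFB, which exceeds U+10FFFF, the maximum Unicode code point. (Leading bytes F5–FF, or F4 followed by ≥ 0x90, are invalid.)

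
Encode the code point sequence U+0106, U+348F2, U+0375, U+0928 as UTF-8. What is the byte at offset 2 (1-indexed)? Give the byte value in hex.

0x86

1-indexed offset 2 is 0-indexed offset 1.
U+0106 → 2-byte form C4 86 at offsets 0–1.
Offset 1 falls in char 1's range; it's byte 2 of C4 86 = 0x86.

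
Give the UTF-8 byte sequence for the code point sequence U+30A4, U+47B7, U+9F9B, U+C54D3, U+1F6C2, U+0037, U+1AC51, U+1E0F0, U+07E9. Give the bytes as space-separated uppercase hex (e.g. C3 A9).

E3 82 A4 E4 9E B7 E9 BE 9B F3 85 93 93 F0 9F 9B 82 37 F0 9A B1 91 F0 9E 83 B0 DF A9

U+30A4: 3-byte form → E3 82 A4.
U+47B7: 3-byte form → E4 9E B7.
U+9F9B: 3-byte form → E9 BE 9B.
U+C54D3: 4-byte form → F3 85 93 93.
U+1F6C2: 4-byte form → F0 9F 9B 82.
U+0037: 1-byte form → 37.
U+1AC51: 4-byte form → F0 9A B1 91.
U+1E0F0: 4-byte form → F0 9E 83 B0.
U+07E9: 2-byte form → DF A9.
Concatenated (28 bytes): E3 82 A4 E4 9E B7 E9 BE 9B F3 85 93 93 F0 9F 9B 82 37 F0 9A B1 91 F0 9E 83 B0 DF A9.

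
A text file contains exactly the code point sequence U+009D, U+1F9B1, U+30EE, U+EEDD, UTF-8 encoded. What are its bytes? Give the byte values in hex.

C2 9D F0 9F A6 B1 E3 83 AE EE BB 9D

U+009D: 2-byte form → C2 9D.
U+1F9B1: 4-byte form → F0 9F A6 B1.
U+30EE: 3-byte form → E3 83 AE.
U+EEDD: 3-byte form → EE BB 9D.
Concatenated (12 bytes): C2 9D F0 9F A6 B1 E3 83 AE EE BB 9D.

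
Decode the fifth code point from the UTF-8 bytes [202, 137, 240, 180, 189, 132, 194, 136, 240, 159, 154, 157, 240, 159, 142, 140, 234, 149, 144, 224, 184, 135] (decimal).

Offset 0: leading byte 0xCA = 11001010 → 2-byte char #1 = CA 89.
Offset 2: leading byte 0xF0 = 11110000 → 4-byte char #2 = F0 B4 BD 84.
Offset 6: leading byte 0xC2 = 11000010 → 2-byte char #3 = C2 88.
Offset 8: leading byte 0xF0 = 11110000 → 4-byte char #4 = F0 9F 9A 9D.
Offset 12: leading byte 0xF0 = 11110000 → 4-byte char #5 = F0 9F 8E 8C.
Leading byte 0xF0 = 11110000 matches 11110xxx → 4-byte sequence.
Byte 1: 0xF0 = 11110000, payload 000 (3 bits).
Byte 2: 0x9F = 10011111 (10xxxxxx ✓), payload 011111.
Byte 3: 0x8E = 10001110 (10xxxxxx ✓), payload 001110.
Byte 4: 0x8C = 10001100 (10xxxxxx ✓), payload 001100.
Concatenate: 000011111001110001100 = 0x1F38C (21 bits → U+1F38C).

U+1F38C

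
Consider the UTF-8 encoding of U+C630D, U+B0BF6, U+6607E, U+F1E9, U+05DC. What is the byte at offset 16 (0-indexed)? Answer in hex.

0x9C

U+C630D → 4-byte form F3 86 8C 8D at offsets 0–3.
U+B0BF6 → 4-byte form F2 B0 AF B6 at offsets 4–7.
U+6607E → 4-byte form F1 A6 81 BE at offsets 8–11.
U+F1E9 → 3-byte form EF 87 A9 at offsets 12–14.
U+05DC → 2-byte form D7 9C at offsets 15–16.
Offset 16 falls in char 5's range; it's byte 2 of D7 9C = 0x9C.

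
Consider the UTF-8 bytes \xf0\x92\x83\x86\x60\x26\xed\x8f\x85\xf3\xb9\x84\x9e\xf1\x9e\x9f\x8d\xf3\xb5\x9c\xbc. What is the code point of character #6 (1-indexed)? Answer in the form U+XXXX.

Offset 0: leading byte 0xF0 = 11110000 → 4-byte char #1 = F0 92 83 86.
Offset 4: leading byte 0x60 = 01100000 → 1-byte char #2 = 60.
Offset 5: leading byte 0x26 = 00100110 → 1-byte char #3 = 26.
Offset 6: leading byte 0xED = 11101101 → 3-byte char #4 = ED 8F 85.
Offset 9: leading byte 0xF3 = 11110011 → 4-byte char #5 = F3 B9 84 9E.
Offset 13: leading byte 0xF1 = 11110001 → 4-byte char #6 = F1 9E 9F 8D.
Leading byte 0xF1 = 11110001 matches 11110xxx → 4-byte sequence.
Byte 1: 0xF1 = 11110001, payload 001 (3 bits).
Byte 2: 0x9E = 10011110 (10xxxxxx ✓), payload 011110.
Byte 3: 0x9F = 10011111 (10xxxxxx ✓), payload 011111.
Byte 4: 0x8D = 10001101 (10xxxxxx ✓), payload 001101.
Concatenate: 001011110011111001101 = 0x5E7CD (21 bits → U+5E7CD).

U+5E7CD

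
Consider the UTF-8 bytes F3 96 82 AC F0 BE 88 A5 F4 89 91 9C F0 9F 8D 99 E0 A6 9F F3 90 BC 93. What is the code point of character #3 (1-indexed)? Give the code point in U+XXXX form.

U+10945C

Offset 0: leading byte 0xF3 = 11110011 → 4-byte char #1 = F3 96 82 AC.
Offset 4: leading byte 0xF0 = 11110000 → 4-byte char #2 = F0 BE 88 A5.
Offset 8: leading byte 0xF4 = 11110100 → 4-byte char #3 = F4 89 91 9C.
Leading byte 0xF4 = 11110100 matches 11110xxx → 4-byte sequence.
Byte 1: 0xF4 = 11110100, payload 100 (3 bits).
Byte 2: 0x89 = 10001001 (10xxxxxx ✓), payload 001001.
Byte 3: 0x91 = 10010001 (10xxxxxx ✓), payload 010001.
Byte 4: 0x9C = 10011100 (10xxxxxx ✓), payload 011100.
Concatenate: 100001001010001011100 = 0x10945C (21 bits → U+10945C).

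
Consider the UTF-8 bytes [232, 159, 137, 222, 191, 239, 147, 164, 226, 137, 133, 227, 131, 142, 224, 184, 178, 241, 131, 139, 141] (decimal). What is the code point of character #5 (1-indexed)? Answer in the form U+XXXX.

Offset 0: leading byte 0xE8 = 11101000 → 3-byte char #1 = E8 9F 89.
Offset 3: leading byte 0xDE = 11011110 → 2-byte char #2 = DE BF.
Offset 5: leading byte 0xEF = 11101111 → 3-byte char #3 = EF 93 A4.
Offset 8: leading byte 0xE2 = 11100010 → 3-byte char #4 = E2 89 85.
Offset 11: leading byte 0xE3 = 11100011 → 3-byte char #5 = E3 83 8E.
Leading byte 0xE3 = 11100011 matches 1110xxxx → 3-byte sequence.
Byte 1: 0xE3 = 11100011, payload 0011 (4 bits).
Byte 2: 0x83 = 10000011 (10xxxxxx ✓), payload 000011.
Byte 3: 0x8E = 10001110 (10xxxxxx ✓), payload 001110.
Concatenate: 0011000011001110 = 0x30CE (16 bits → U+30CE).

U+30CE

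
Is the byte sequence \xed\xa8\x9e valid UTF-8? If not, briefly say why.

Structurally a 3-byte sequence; payload = 0xDA1E.
But 0xDA1E is in U+D800–U+DFFF, the surrogate range. Surrogates are not Unicode scalar values and are forbidden in UTF-8.

invalid (encodes a surrogate (U+D800–U+DFFF))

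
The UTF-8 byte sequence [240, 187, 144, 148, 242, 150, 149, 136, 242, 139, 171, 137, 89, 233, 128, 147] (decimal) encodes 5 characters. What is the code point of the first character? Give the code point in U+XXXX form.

Offset 0: leading byte 0xF0 = 11110000 → 4-byte char #1 = F0 BB 90 94.
Leading byte 0xF0 = 11110000 matches 11110xxx → 4-byte sequence.
Byte 1: 0xF0 = 11110000, payload 000 (3 bits).
Byte 2: 0xBB = 10111011 (10xxxxxx ✓), payload 111011.
Byte 3: 0x90 = 10010000 (10xxxxxx ✓), payload 010000.
Byte 4: 0x94 = 10010100 (10xxxxxx ✓), payload 010100.
Concatenate: 000111011010000010100 = 0x3B414 (21 bits → U+3B414).

U+3B414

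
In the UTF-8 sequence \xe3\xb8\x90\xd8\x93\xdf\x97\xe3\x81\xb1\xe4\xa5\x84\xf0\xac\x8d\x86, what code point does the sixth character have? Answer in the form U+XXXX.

U+2C346

Offset 0: leading byte 0xE3 = 11100011 → 3-byte char #1 = E3 B8 90.
Offset 3: leading byte 0xD8 = 11011000 → 2-byte char #2 = D8 93.
Offset 5: leading byte 0xDF = 11011111 → 2-byte char #3 = DF 97.
Offset 7: leading byte 0xE3 = 11100011 → 3-byte char #4 = E3 81 B1.
Offset 10: leading byte 0xE4 = 11100100 → 3-byte char #5 = E4 A5 84.
Offset 13: leading byte 0xF0 = 11110000 → 4-byte char #6 = F0 AC 8D 86.
Leading byte 0xF0 = 11110000 matches 11110xxx → 4-byte sequence.
Byte 1: 0xF0 = 11110000, payload 000 (3 bits).
Byte 2: 0xAC = 10101100 (10xxxxxx ✓), payload 101100.
Byte 3: 0x8D = 10001101 (10xxxxxx ✓), payload 001101.
Byte 4: 0x86 = 10000110 (10xxxxxx ✓), payload 000110.
Concatenate: 000101100001101000110 = 0x2C346 (21 bits → U+2C346).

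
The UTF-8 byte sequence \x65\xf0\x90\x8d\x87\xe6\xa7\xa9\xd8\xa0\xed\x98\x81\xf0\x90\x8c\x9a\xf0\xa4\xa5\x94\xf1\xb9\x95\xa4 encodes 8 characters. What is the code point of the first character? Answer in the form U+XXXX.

Offset 0: leading byte 0x65 = 01100101 → 1-byte char #1 = 65.
Leading byte 0x65 = 01100101 matches 0xxxxxxx → 1-byte sequence.
Byte 1: 0x65 = 01100101, payload 1100101 (7 bits).
Concatenate: 1100101 = 0x65 (7 bits → U+0065).

U+0065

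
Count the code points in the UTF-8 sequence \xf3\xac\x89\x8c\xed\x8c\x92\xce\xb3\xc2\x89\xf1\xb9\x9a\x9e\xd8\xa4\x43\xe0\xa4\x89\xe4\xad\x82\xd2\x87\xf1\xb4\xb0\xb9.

11

Byte at offset 0: 0xF3 = 11110011 → 4-byte char (#1). Advance 4.
Byte at offset 4: 0xED = 11101101 → 3-byte char (#2). Advance 3.
Byte at offset 7: 0xCE = 11001110 → 2-byte char (#3). Advance 2.
Byte at offset 9: 0xC2 = 11000010 → 2-byte char (#4). Advance 2.
Byte at offset 11: 0xF1 = 11110001 → 4-byte char (#5). Advance 4.
Byte at offset 15: 0xD8 = 11011000 → 2-byte char (#6). Advance 2.
Byte at offset 17: 0x43 = 01000011 → 1-byte char (#7). Advance 1.
Byte at offset 18: 0xE0 = 11100000 → 3-byte char (#8). Advance 3.
Byte at offset 21: 0xE4 = 11100100 → 3-byte char (#9). Advance 3.
Byte at offset 24: 0xD2 = 11010010 → 2-byte char (#10). Advance 2.
Byte at offset 26: 0xF1 = 11110001 → 4-byte char (#11). Advance 4.
Reached end at offset 30 after 11 code points.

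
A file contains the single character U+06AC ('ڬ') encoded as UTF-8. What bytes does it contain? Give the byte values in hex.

U+06AC = 0x6AC = 1708 decimal. In range U+0080–U+07FF → 2-byte form: 110xxxxx 10xxxxxx.
Binary (11 bits): 11010101100.
Split 5+6: 11010 | 101100.
Byte 1: 11011010 = 0xDA.
Byte 2: 10101100 = 0xAC.

DA AC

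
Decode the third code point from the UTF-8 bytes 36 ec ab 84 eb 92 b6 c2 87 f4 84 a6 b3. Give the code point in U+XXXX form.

Offset 0: leading byte 0x36 = 00110110 → 1-byte char #1 = 36.
Offset 1: leading byte 0xEC = 11101100 → 3-byte char #2 = EC AB 84.
Offset 4: leading byte 0xEB = 11101011 → 3-byte char #3 = EB 92 B6.
Leading byte 0xEB = 11101011 matches 1110xxxx → 3-byte sequence.
Byte 1: 0xEB = 11101011, payload 1011 (4 bits).
Byte 2: 0x92 = 10010010 (10xxxxxx ✓), payload 010010.
Byte 3: 0xB6 = 10110110 (10xxxxxx ✓), payload 110110.
Concatenate: 1011010010110110 = 0xB4B6 (16 bits → U+B4B6).

U+B4B6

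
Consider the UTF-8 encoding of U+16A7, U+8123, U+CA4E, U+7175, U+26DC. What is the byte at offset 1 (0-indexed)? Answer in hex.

0x9A

U+16A7 → 3-byte form E1 9A A7 at offsets 0–2.
Offset 1 falls in char 1's range; it's byte 2 of E1 9A A7 = 0x9A.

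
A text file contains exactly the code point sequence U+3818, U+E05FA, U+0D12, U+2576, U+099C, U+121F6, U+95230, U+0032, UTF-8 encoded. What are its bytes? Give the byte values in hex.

E3 A0 98 F3 A0 97 BA E0 B4 92 E2 95 B6 E0 A6 9C F0 92 87 B6 F2 95 88 B0 32

U+3818: 3-byte form → E3 A0 98.
U+E05FA: 4-byte form → F3 A0 97 BA.
U+0D12: 3-byte form → E0 B4 92.
U+2576: 3-byte form → E2 95 B6.
U+099C: 3-byte form → E0 A6 9C.
U+121F6: 4-byte form → F0 92 87 B6.
U+95230: 4-byte form → F2 95 88 B0.
U+0032: 1-byte form → 32.
Concatenated (25 bytes): E3 A0 98 F3 A0 97 BA E0 B4 92 E2 95 B6 E0 A6 9C F0 92 87 B6 F2 95 88 B0 32.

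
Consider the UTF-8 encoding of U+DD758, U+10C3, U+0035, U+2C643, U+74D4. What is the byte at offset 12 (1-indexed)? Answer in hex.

0x83

1-indexed offset 12 is 0-indexed offset 11.
U+DD758 → 4-byte form F3 9D 9D 98 at offsets 0–3.
U+10C3 → 3-byte form E1 83 83 at offsets 4–6.
U+0035 → 1-byte form 35 at offsets 7–7.
U+2C643 → 4-byte form F0 AC 99 83 at offsets 8–11.
Offset 11 falls in char 4's range; it's byte 4 of F0 AC 99 83 = 0x83.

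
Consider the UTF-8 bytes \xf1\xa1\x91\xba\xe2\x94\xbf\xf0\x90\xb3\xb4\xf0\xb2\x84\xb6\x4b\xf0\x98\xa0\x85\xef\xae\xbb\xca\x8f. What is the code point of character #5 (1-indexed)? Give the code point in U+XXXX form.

U+004B

Offset 0: leading byte 0xF1 = 11110001 → 4-byte char #1 = F1 A1 91 BA.
Offset 4: leading byte 0xE2 = 11100010 → 3-byte char #2 = E2 94 BF.
Offset 7: leading byte 0xF0 = 11110000 → 4-byte char #3 = F0 90 B3 B4.
Offset 11: leading byte 0xF0 = 11110000 → 4-byte char #4 = F0 B2 84 B6.
Offset 15: leading byte 0x4B = 01001011 → 1-byte char #5 = 4B.
Leading byte 0x4B = 01001011 matches 0xxxxxxx → 1-byte sequence.
Byte 1: 0x4B = 01001011, payload 1001011 (7 bits).
Concatenate: 1001011 = 0x4B (7 bits → U+004B).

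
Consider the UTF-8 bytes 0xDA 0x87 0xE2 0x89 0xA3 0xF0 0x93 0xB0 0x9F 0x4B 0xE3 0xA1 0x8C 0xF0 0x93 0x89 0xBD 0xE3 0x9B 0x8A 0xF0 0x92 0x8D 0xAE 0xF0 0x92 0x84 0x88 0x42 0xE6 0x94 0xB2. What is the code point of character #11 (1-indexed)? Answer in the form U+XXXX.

Offset 0: leading byte 0xDA = 11011010 → 2-byte char #1 = DA 87.
Offset 2: leading byte 0xE2 = 11100010 → 3-byte char #2 = E2 89 A3.
Offset 5: leading byte 0xF0 = 11110000 → 4-byte char #3 = F0 93 B0 9F.
Offset 9: leading byte 0x4B = 01001011 → 1-byte char #4 = 4B.
Offset 10: leading byte 0xE3 = 11100011 → 3-byte char #5 = E3 A1 8C.
Offset 13: leading byte 0xF0 = 11110000 → 4-byte char #6 = F0 93 89 BD.
Offset 17: leading byte 0xE3 = 11100011 → 3-byte char #7 = E3 9B 8A.
Offset 20: leading byte 0xF0 = 11110000 → 4-byte char #8 = F0 92 8D AE.
Offset 24: leading byte 0xF0 = 11110000 → 4-byte char #9 = F0 92 84 88.
Offset 28: leading byte 0x42 = 01000010 → 1-byte char #10 = 42.
Offset 29: leading byte 0xE6 = 11100110 → 3-byte char #11 = E6 94 B2.
Leading byte 0xE6 = 11100110 matches 1110xxxx → 3-byte sequence.
Byte 1: 0xE6 = 11100110, payload 0110 (4 bits).
Byte 2: 0x94 = 10010100 (10xxxxxx ✓), payload 010100.
Byte 3: 0xB2 = 10110010 (10xxxxxx ✓), payload 110010.
Concatenate: 0110010100110010 = 0x6532 (16 bits → U+6532).

U+6532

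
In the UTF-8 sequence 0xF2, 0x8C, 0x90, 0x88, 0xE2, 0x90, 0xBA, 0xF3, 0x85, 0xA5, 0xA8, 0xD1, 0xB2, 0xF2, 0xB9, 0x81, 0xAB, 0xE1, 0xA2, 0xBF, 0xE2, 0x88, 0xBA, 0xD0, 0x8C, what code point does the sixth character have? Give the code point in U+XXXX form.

Offset 0: leading byte 0xF2 = 11110010 → 4-byte char #1 = F2 8C 90 88.
Offset 4: leading byte 0xE2 = 11100010 → 3-byte char #2 = E2 90 BA.
Offset 7: leading byte 0xF3 = 11110011 → 4-byte char #3 = F3 85 A5 A8.
Offset 11: leading byte 0xD1 = 11010001 → 2-byte char #4 = D1 B2.
Offset 13: leading byte 0xF2 = 11110010 → 4-byte char #5 = F2 B9 81 AB.
Offset 17: leading byte 0xE1 = 11100001 → 3-byte char #6 = E1 A2 BF.
Leading byte 0xE1 = 11100001 matches 1110xxxx → 3-byte sequence.
Byte 1: 0xE1 = 11100001, payload 0001 (4 bits).
Byte 2: 0xA2 = 10100010 (10xxxxxx ✓), payload 100010.
Byte 3: 0xBF = 10111111 (10xxxxxx ✓), payload 111111.
Concatenate: 0001100010111111 = 0x18BF (16 bits → U+18BF).

U+18BF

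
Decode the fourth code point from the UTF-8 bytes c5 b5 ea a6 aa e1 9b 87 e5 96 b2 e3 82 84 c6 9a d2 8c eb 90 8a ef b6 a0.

U+55B2

Offset 0: leading byte 0xC5 = 11000101 → 2-byte char #1 = C5 B5.
Offset 2: leading byte 0xEA = 11101010 → 3-byte char #2 = EA A6 AA.
Offset 5: leading byte 0xE1 = 11100001 → 3-byte char #3 = E1 9B 87.
Offset 8: leading byte 0xE5 = 11100101 → 3-byte char #4 = E5 96 B2.
Leading byte 0xE5 = 11100101 matches 1110xxxx → 3-byte sequence.
Byte 1: 0xE5 = 11100101, payload 0101 (4 bits).
Byte 2: 0x96 = 10010110 (10xxxxxx ✓), payload 010110.
Byte 3: 0xB2 = 10110010 (10xxxxxx ✓), payload 110010.
Concatenate: 0101010110110010 = 0x55B2 (16 bits → U+55B2).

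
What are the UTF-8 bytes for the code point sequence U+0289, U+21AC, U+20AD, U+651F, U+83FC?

U+0289: 2-byte form → CA 89.
U+21AC: 3-byte form → E2 86 AC.
U+20AD: 3-byte form → E2 82 AD.
U+651F: 3-byte form → E6 94 9F.
U+83FC: 3-byte form → E8 8F BC.
Concatenated (14 bytes): CA 89 E2 86 AC E2 82 AD E6 94 9F E8 8F BC.

CA 89 E2 86 AC E2 82 AD E6 94 9F E8 8F BC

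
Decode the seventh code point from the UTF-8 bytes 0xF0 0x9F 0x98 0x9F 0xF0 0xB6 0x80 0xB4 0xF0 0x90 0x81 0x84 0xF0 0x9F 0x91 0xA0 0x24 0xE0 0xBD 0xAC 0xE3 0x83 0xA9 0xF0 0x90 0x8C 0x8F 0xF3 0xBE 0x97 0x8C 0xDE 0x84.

U+30E9

Offset 0: leading byte 0xF0 = 11110000 → 4-byte char #1 = F0 9F 98 9F.
Offset 4: leading byte 0xF0 = 11110000 → 4-byte char #2 = F0 B6 80 B4.
Offset 8: leading byte 0xF0 = 11110000 → 4-byte char #3 = F0 90 81 84.
Offset 12: leading byte 0xF0 = 11110000 → 4-byte char #4 = F0 9F 91 A0.
Offset 16: leading byte 0x24 = 00100100 → 1-byte char #5 = 24.
Offset 17: leading byte 0xE0 = 11100000 → 3-byte char #6 = E0 BD AC.
Offset 20: leading byte 0xE3 = 11100011 → 3-byte char #7 = E3 83 A9.
Leading byte 0xE3 = 11100011 matches 1110xxxx → 3-byte sequence.
Byte 1: 0xE3 = 11100011, payload 0011 (4 bits).
Byte 2: 0x83 = 10000011 (10xxxxxx ✓), payload 000011.
Byte 3: 0xA9 = 10101001 (10xxxxxx ✓), payload 101001.
Concatenate: 0011000011101001 = 0x30E9 (16 bits → U+30E9).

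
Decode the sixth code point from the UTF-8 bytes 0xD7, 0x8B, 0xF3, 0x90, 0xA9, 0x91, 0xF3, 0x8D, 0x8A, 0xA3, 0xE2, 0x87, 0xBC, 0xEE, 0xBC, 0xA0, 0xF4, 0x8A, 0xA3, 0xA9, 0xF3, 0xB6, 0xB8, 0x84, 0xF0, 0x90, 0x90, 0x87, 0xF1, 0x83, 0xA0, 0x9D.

U+10A8E9

Offset 0: leading byte 0xD7 = 11010111 → 2-byte char #1 = D7 8B.
Offset 2: leading byte 0xF3 = 11110011 → 4-byte char #2 = F3 90 A9 91.
Offset 6: leading byte 0xF3 = 11110011 → 4-byte char #3 = F3 8D 8A A3.
Offset 10: leading byte 0xE2 = 11100010 → 3-byte char #4 = E2 87 BC.
Offset 13: leading byte 0xEE = 11101110 → 3-byte char #5 = EE BC A0.
Offset 16: leading byte 0xF4 = 11110100 → 4-byte char #6 = F4 8A A3 A9.
Leading byte 0xF4 = 11110100 matches 11110xxx → 4-byte sequence.
Byte 1: 0xF4 = 11110100, payload 100 (3 bits).
Byte 2: 0x8A = 10001010 (10xxxxxx ✓), payload 001010.
Byte 3: 0xA3 = 10100011 (10xxxxxx ✓), payload 100011.
Byte 4: 0xA9 = 10101001 (10xxxxxx ✓), payload 101001.
Concatenate: 100001010100011101001 = 0x10A8E9 (21 bits → U+10A8E9).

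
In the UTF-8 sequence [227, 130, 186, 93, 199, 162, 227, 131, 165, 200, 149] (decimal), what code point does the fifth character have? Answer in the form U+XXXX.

Offset 0: leading byte 0xE3 = 11100011 → 3-byte char #1 = E3 82 BA.
Offset 3: leading byte 0x5D = 01011101 → 1-byte char #2 = 5D.
Offset 4: leading byte 0xC7 = 11000111 → 2-byte char #3 = C7 A2.
Offset 6: leading byte 0xE3 = 11100011 → 3-byte char #4 = E3 83 A5.
Offset 9: leading byte 0xC8 = 11001000 → 2-byte char #5 = C8 95.
Leading byte 0xC8 = 11001000 matches 110xxxxx → 2-byte sequence.
Byte 1: 0xC8 = 11001000, payload 01000 (5 bits).
Byte 2: 0x95 = 10010101 (10xxxxxx ✓), payload 010101.
Concatenate: 01000010101 = 0x215 (11 bits → U+0215).

U+0215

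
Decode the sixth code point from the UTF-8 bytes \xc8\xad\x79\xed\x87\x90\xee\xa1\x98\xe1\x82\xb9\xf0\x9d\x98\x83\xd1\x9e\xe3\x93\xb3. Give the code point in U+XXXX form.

Offset 0: leading byte 0xC8 = 11001000 → 2-byte char #1 = C8 AD.
Offset 2: leading byte 0x79 = 01111001 → 1-byte char #2 = 79.
Offset 3: leading byte 0xED = 11101101 → 3-byte char #3 = ED 87 90.
Offset 6: leading byte 0xEE = 11101110 → 3-byte char #4 = EE A1 98.
Offset 9: leading byte 0xE1 = 11100001 → 3-byte char #5 = E1 82 B9.
Offset 12: leading byte 0xF0 = 11110000 → 4-byte char #6 = F0 9D 98 83.
Leading byte 0xF0 = 11110000 matches 11110xxx → 4-byte sequence.
Byte 1: 0xF0 = 11110000, payload 000 (3 bits).
Byte 2: 0x9D = 10011101 (10xxxxxx ✓), payload 011101.
Byte 3: 0x98 = 10011000 (10xxxxxx ✓), payload 011000.
Byte 4: 0x83 = 10000011 (10xxxxxx ✓), payload 000011.
Concatenate: 000011101011000000011 = 0x1D603 (21 bits → U+1D603).

U+1D603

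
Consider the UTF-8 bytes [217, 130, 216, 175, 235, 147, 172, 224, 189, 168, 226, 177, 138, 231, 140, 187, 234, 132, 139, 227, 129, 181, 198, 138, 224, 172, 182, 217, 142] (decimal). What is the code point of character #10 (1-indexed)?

Offset 0: leading byte 0xD9 = 11011001 → 2-byte char #1 = D9 82.
Offset 2: leading byte 0xD8 = 11011000 → 2-byte char #2 = D8 AF.
Offset 4: leading byte 0xEB = 11101011 → 3-byte char #3 = EB 93 AC.
Offset 7: leading byte 0xE0 = 11100000 → 3-byte char #4 = E0 BD A8.
Offset 10: leading byte 0xE2 = 11100010 → 3-byte char #5 = E2 B1 8A.
Offset 13: leading byte 0xE7 = 11100111 → 3-byte char #6 = E7 8C BB.
Offset 16: leading byte 0xEA = 11101010 → 3-byte char #7 = EA 84 8B.
Offset 19: leading byte 0xE3 = 11100011 → 3-byte char #8 = E3 81 B5.
Offset 22: leading byte 0xC6 = 11000110 → 2-byte char #9 = C6 8A.
Offset 24: leading byte 0xE0 = 11100000 → 3-byte char #10 = E0 AC B6.
Leading byte 0xE0 = 11100000 matches 1110xxxx → 3-byte sequence.
Byte 1: 0xE0 = 11100000, payload 0000 (4 bits).
Byte 2: 0xAC = 10101100 (10xxxxxx ✓), payload 101100.
Byte 3: 0xB6 = 10110110 (10xxxxxx ✓), payload 110110.
Concatenate: 0000101100110110 = 0xB36 (16 bits → U+0B36).

U+0B36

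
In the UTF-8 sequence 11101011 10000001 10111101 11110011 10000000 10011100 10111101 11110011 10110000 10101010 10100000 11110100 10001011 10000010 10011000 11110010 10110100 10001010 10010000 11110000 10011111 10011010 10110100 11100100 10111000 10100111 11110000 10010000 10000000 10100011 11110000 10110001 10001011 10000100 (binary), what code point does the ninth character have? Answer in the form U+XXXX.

U+312C4

Offset 0: leading byte 0xEB = 11101011 → 3-byte char #1 = EB 81 BD.
Offset 3: leading byte 0xF3 = 11110011 → 4-byte char #2 = F3 80 9C BD.
Offset 7: leading byte 0xF3 = 11110011 → 4-byte char #3 = F3 B0 AA A0.
Offset 11: leading byte 0xF4 = 11110100 → 4-byte char #4 = F4 8B 82 98.
Offset 15: leading byte 0xF2 = 11110010 → 4-byte char #5 = F2 B4 8A 90.
Offset 19: leading byte 0xF0 = 11110000 → 4-byte char #6 = F0 9F 9A B4.
Offset 23: leading byte 0xE4 = 11100100 → 3-byte char #7 = E4 B8 A7.
Offset 26: leading byte 0xF0 = 11110000 → 4-byte char #8 = F0 90 80 A3.
Offset 30: leading byte 0xF0 = 11110000 → 4-byte char #9 = F0 B1 8B 84.
Leading byte 0xF0 = 11110000 matches 11110xxx → 4-byte sequence.
Byte 1: 0xF0 = 11110000, payload 000 (3 bits).
Byte 2: 0xB1 = 10110001 (10xxxxxx ✓), payload 110001.
Byte 3: 0x8B = 10001011 (10xxxxxx ✓), payload 001011.
Byte 4: 0x84 = 10000100 (10xxxxxx ✓), payload 000100.
Concatenate: 000110001001011000100 = 0x312C4 (21 bits → U+312C4).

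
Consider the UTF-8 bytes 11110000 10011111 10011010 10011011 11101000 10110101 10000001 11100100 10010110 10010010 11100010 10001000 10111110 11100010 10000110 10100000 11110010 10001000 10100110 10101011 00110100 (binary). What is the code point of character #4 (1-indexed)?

U+223E

Offset 0: leading byte 0xF0 = 11110000 → 4-byte char #1 = F0 9F 9A 9B.
Offset 4: leading byte 0xE8 = 11101000 → 3-byte char #2 = E8 B5 81.
Offset 7: leading byte 0xE4 = 11100100 → 3-byte char #3 = E4 96 92.
Offset 10: leading byte 0xE2 = 11100010 → 3-byte char #4 = E2 88 BE.
Leading byte 0xE2 = 11100010 matches 1110xxxx → 3-byte sequence.
Byte 1: 0xE2 = 11100010, payload 0010 (4 bits).
Byte 2: 0x88 = 10001000 (10xxxxxx ✓), payload 001000.
Byte 3: 0xBE = 10111110 (10xxxxxx ✓), payload 111110.
Concatenate: 0010001000111110 = 0x223E (16 bits → U+223E).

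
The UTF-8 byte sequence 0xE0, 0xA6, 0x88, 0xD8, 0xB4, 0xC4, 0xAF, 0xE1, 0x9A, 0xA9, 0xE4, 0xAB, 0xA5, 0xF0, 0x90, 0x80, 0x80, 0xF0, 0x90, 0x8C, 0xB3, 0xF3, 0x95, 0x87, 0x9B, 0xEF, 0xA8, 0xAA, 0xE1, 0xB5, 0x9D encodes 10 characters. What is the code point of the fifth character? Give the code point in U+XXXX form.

U+4AE5

Offset 0: leading byte 0xE0 = 11100000 → 3-byte char #1 = E0 A6 88.
Offset 3: leading byte 0xD8 = 11011000 → 2-byte char #2 = D8 B4.
Offset 5: leading byte 0xC4 = 11000100 → 2-byte char #3 = C4 AF.
Offset 7: leading byte 0xE1 = 11100001 → 3-byte char #4 = E1 9A A9.
Offset 10: leading byte 0xE4 = 11100100 → 3-byte char #5 = E4 AB A5.
Leading byte 0xE4 = 11100100 matches 1110xxxx → 3-byte sequence.
Byte 1: 0xE4 = 11100100, payload 0100 (4 bits).
Byte 2: 0xAB = 10101011 (10xxxxxx ✓), payload 101011.
Byte 3: 0xA5 = 10100101 (10xxxxxx ✓), payload 100101.
Concatenate: 0100101011100101 = 0x4AE5 (16 bits → U+4AE5).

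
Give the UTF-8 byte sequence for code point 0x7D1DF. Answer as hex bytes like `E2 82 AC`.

F1 BD 87 9F

U+7D1DF = 0x7D1DF = 512479 decimal. In range U+10000–U+10FFFF → 4-byte form: 11110xxx 10xxxxxx 10xxxxxx 10xxxxxx.
Binary (21 bits): 001111101000111011111.
Split 3+6+6+6: 001 | 111101 | 000111 | 011111.
Byte 1: 11110001 = 0xF1.
Byte 2: 10111101 = 0xBD.
Byte 3: 10000111 = 0x87.
Byte 4: 10011111 = 0x9F.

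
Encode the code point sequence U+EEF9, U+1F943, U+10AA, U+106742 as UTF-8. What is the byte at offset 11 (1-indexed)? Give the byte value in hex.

1-indexed offset 11 is 0-indexed offset 10.
U+EEF9 → 3-byte form EE BB B9 at offsets 0–2.
U+1F943 → 4-byte form F0 9F A5 83 at offsets 3–6.
U+10AA → 3-byte form E1 82 AA at offsets 7–9.
U+106742 → 4-byte form F4 86 9D 82 at offsets 10–13.
Offset 10 falls in char 4's range; it's byte 1 of F4 86 9D 82 = 0xF4.

0xF4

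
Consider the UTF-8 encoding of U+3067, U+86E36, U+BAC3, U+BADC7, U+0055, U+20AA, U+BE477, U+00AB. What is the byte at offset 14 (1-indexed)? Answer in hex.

1-indexed offset 14 is 0-indexed offset 13.
U+3067 → 3-byte form E3 81 A7 at offsets 0–2.
U+86E36 → 4-byte form F2 86 B8 B6 at offsets 3–6.
U+BAC3 → 3-byte form EB AB 83 at offsets 7–9.
U+BADC7 → 4-byte form F2 BA B7 87 at offsets 10–13.
Offset 13 falls in char 4's range; it's byte 4 of F2 BA B7 87 = 0x87.

0x87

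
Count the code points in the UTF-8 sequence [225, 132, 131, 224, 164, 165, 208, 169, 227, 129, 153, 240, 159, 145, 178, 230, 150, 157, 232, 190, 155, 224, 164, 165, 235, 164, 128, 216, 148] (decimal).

Byte at offset 0: 0xE1 = 11100001 → 3-byte char (#1). Advance 3.
Byte at offset 3: 0xE0 = 11100000 → 3-byte char (#2). Advance 3.
Byte at offset 6: 0xD0 = 11010000 → 2-byte char (#3). Advance 2.
Byte at offset 8: 0xE3 = 11100011 → 3-byte char (#4). Advance 3.
Byte at offset 11: 0xF0 = 11110000 → 4-byte char (#5). Advance 4.
Byte at offset 15: 0xE6 = 11100110 → 3-byte char (#6). Advance 3.
Byte at offset 18: 0xE8 = 11101000 → 3-byte char (#7). Advance 3.
Byte at offset 21: 0xE0 = 11100000 → 3-byte char (#8). Advance 3.
Byte at offset 24: 0xEB = 11101011 → 3-byte char (#9). Advance 3.
Byte at offset 27: 0xD8 = 11011000 → 2-byte char (#10). Advance 2.
Reached end at offset 29 after 10 code points.

10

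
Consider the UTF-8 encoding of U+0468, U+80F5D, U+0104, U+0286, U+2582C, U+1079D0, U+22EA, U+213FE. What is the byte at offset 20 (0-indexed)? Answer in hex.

0xAA

U+0468 → 2-byte form D1 A8 at offsets 0–1.
U+80F5D → 4-byte form F2 80 BD 9D at offsets 2–5.
U+0104 → 2-byte form C4 84 at offsets 6–7.
U+0286 → 2-byte form CA 86 at offsets 8–9.
U+2582C → 4-byte form F0 A5 A0 AC at offsets 10–13.
U+1079D0 → 4-byte form F4 87 A7 90 at offsets 14–17.
U+22EA → 3-byte form E2 8B AA at offsets 18–20.
Offset 20 falls in char 7's range; it's byte 3 of E2 8B AA = 0xAA.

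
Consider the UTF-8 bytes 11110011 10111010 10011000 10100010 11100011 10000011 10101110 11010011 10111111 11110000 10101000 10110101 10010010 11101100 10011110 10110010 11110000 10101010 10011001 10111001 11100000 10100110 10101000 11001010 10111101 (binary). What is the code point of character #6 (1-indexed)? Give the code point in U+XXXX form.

U+2A679

Offset 0: leading byte 0xF3 = 11110011 → 4-byte char #1 = F3 BA 98 A2.
Offset 4: leading byte 0xE3 = 11100011 → 3-byte char #2 = E3 83 AE.
Offset 7: leading byte 0xD3 = 11010011 → 2-byte char #3 = D3 BF.
Offset 9: leading byte 0xF0 = 11110000 → 4-byte char #4 = F0 A8 B5 92.
Offset 13: leading byte 0xEC = 11101100 → 3-byte char #5 = EC 9E B2.
Offset 16: leading byte 0xF0 = 11110000 → 4-byte char #6 = F0 AA 99 B9.
Leading byte 0xF0 = 11110000 matches 11110xxx → 4-byte sequence.
Byte 1: 0xF0 = 11110000, payload 000 (3 bits).
Byte 2: 0xAA = 10101010 (10xxxxxx ✓), payload 101010.
Byte 3: 0x99 = 10011001 (10xxxxxx ✓), payload 011001.
Byte 4: 0xB9 = 10111001 (10xxxxxx ✓), payload 111001.
Concatenate: 000101010011001111001 = 0x2A679 (21 bits → U+2A679).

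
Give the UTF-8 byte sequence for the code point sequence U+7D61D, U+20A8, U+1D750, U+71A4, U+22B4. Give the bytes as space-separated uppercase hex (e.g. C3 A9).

U+7D61D: 4-byte form → F1 BD 98 9D.
U+20A8: 3-byte form → E2 82 A8.
U+1D750: 4-byte form → F0 9D 9D 90.
U+71A4: 3-byte form → E7 86 A4.
U+22B4: 3-byte form → E2 8A B4.
Concatenated (17 bytes): F1 BD 98 9D E2 82 A8 F0 9D 9D 90 E7 86 A4 E2 8A B4.

F1 BD 98 9D E2 82 A8 F0 9D 9D 90 E7 86 A4 E2 8A B4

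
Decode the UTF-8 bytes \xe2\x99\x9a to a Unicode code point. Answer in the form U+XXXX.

Leading byte 0xE2 = 11100010 matches 1110xxxx → 3-byte sequence.
Byte 1: 0xE2 = 11100010, payload 0010 (4 bits).
Byte 2: 0x99 = 10011001 (10xxxxxx ✓), payload 011001.
Byte 3: 0x9A = 10011010 (10xxxxxx ✓), payload 011010.
Concatenate: 0010011001011010 = 0x265A (16 bits → U+265A).

U+265A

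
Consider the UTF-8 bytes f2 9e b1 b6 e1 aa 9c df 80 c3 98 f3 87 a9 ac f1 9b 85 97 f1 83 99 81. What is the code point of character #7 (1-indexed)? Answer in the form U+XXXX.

U+43641

Offset 0: leading byte 0xF2 = 11110010 → 4-byte char #1 = F2 9E B1 B6.
Offset 4: leading byte 0xE1 = 11100001 → 3-byte char #2 = E1 AA 9C.
Offset 7: leading byte 0xDF = 11011111 → 2-byte char #3 = DF 80.
Offset 9: leading byte 0xC3 = 11000011 → 2-byte char #4 = C3 98.
Offset 11: leading byte 0xF3 = 11110011 → 4-byte char #5 = F3 87 A9 AC.
Offset 15: leading byte 0xF1 = 11110001 → 4-byte char #6 = F1 9B 85 97.
Offset 19: leading byte 0xF1 = 11110001 → 4-byte char #7 = F1 83 99 81.
Leading byte 0xF1 = 11110001 matches 11110xxx → 4-byte sequence.
Byte 1: 0xF1 = 11110001, payload 001 (3 bits).
Byte 2: 0x83 = 10000011 (10xxxxxx ✓), payload 000011.
Byte 3: 0x99 = 10011001 (10xxxxxx ✓), payload 011001.
Byte 4: 0x81 = 10000001 (10xxxxxx ✓), payload 000001.
Concatenate: 001000011011001000001 = 0x43641 (21 bits → U+43641).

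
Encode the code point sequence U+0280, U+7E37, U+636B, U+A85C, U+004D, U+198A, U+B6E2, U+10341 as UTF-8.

CA 80 E7 B8 B7 E6 8D AB EA A1 9C 4D E1 A6 8A EB 9B A2 F0 90 8D 81

U+0280: 2-byte form → CA 80.
U+7E37: 3-byte form → E7 B8 B7.
U+636B: 3-byte form → E6 8D AB.
U+A85C: 3-byte form → EA A1 9C.
U+004D: 1-byte form → 4D.
U+198A: 3-byte form → E1 A6 8A.
U+B6E2: 3-byte form → EB 9B A2.
U+10341: 4-byte form → F0 90 8D 81.
Concatenated (22 bytes): CA 80 E7 B8 B7 E6 8D AB EA A1 9C 4D E1 A6 8A EB 9B A2 F0 90 8D 81.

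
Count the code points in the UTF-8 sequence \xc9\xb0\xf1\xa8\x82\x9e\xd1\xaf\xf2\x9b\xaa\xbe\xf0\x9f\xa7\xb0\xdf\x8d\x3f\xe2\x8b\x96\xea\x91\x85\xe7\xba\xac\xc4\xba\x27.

Byte at offset 0: 0xC9 = 11001001 → 2-byte char (#1). Advance 2.
Byte at offset 2: 0xF1 = 11110001 → 4-byte char (#2). Advance 4.
Byte at offset 6: 0xD1 = 11010001 → 2-byte char (#3). Advance 2.
Byte at offset 8: 0xF2 = 11110010 → 4-byte char (#4). Advance 4.
Byte at offset 12: 0xF0 = 11110000 → 4-byte char (#5). Advance 4.
Byte at offset 16: 0xDF = 11011111 → 2-byte char (#6). Advance 2.
Byte at offset 18: 0x3F = 00111111 → 1-byte char (#7). Advance 1.
Byte at offset 19: 0xE2 = 11100010 → 3-byte char (#8). Advance 3.
Byte at offset 22: 0xEA = 11101010 → 3-byte char (#9). Advance 3.
Byte at offset 25: 0xE7 = 11100111 → 3-byte char (#10). Advance 3.
Byte at offset 28: 0xC4 = 11000100 → 2-byte char (#11). Advance 2.
Byte at offset 30: 0x27 = 00100111 → 1-byte char (#12). Advance 1.
Reached end at offset 31 after 12 code points.

12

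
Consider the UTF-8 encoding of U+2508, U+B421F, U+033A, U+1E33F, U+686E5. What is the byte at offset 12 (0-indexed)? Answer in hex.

U+2508 → 3-byte form E2 94 88 at offsets 0–2.
U+B421F → 4-byte form F2 B4 88 9F at offsets 3–6.
U+033A → 2-byte form CC BA at offsets 7–8.
U+1E33F → 4-byte form F0 9E 8C BF at offsets 9–12.
Offset 12 falls in char 4's range; it's byte 4 of F0 9E 8C BF = 0xBF.

0xBF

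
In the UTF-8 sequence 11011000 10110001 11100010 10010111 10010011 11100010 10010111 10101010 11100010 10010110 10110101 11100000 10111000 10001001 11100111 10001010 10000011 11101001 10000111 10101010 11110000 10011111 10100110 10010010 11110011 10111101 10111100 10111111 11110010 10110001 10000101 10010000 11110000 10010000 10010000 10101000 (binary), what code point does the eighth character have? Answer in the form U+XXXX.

Offset 0: leading byte 0xD8 = 11011000 → 2-byte char #1 = D8 B1.
Offset 2: leading byte 0xE2 = 11100010 → 3-byte char #2 = E2 97 93.
Offset 5: leading byte 0xE2 = 11100010 → 3-byte char #3 = E2 97 AA.
Offset 8: leading byte 0xE2 = 11100010 → 3-byte char #4 = E2 96 B5.
Offset 11: leading byte 0xE0 = 11100000 → 3-byte char #5 = E0 B8 89.
Offset 14: leading byte 0xE7 = 11100111 → 3-byte char #6 = E7 8A 83.
Offset 17: leading byte 0xE9 = 11101001 → 3-byte char #7 = E9 87 AA.
Offset 20: leading byte 0xF0 = 11110000 → 4-byte char #8 = F0 9F A6 92.
Leading byte 0xF0 = 11110000 matches 11110xxx → 4-byte sequence.
Byte 1: 0xF0 = 11110000, payload 000 (3 bits).
Byte 2: 0x9F = 10011111 (10xxxxxx ✓), payload 011111.
Byte 3: 0xA6 = 10100110 (10xxxxxx ✓), payload 100110.
Byte 4: 0x92 = 10010010 (10xxxxxx ✓), payload 010010.
Concatenate: 000011111100110010010 = 0x1F992 (21 bits → U+1F992).

U+1F992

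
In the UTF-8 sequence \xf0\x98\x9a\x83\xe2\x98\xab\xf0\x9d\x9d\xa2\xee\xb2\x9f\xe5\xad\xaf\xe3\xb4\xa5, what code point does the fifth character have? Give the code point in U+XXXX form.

Offset 0: leading byte 0xF0 = 11110000 → 4-byte char #1 = F0 98 9A 83.
Offset 4: leading byte 0xE2 = 11100010 → 3-byte char #2 = E2 98 AB.
Offset 7: leading byte 0xF0 = 11110000 → 4-byte char #3 = F0 9D 9D A2.
Offset 11: leading byte 0xEE = 11101110 → 3-byte char #4 = EE B2 9F.
Offset 14: leading byte 0xE5 = 11100101 → 3-byte char #5 = E5 AD AF.
Leading byte 0xE5 = 11100101 matches 1110xxxx → 3-byte sequence.
Byte 1: 0xE5 = 11100101, payload 0101 (4 bits).
Byte 2: 0xAD = 10101101 (10xxxxxx ✓), payload 101101.
Byte 3: 0xAF = 10101111 (10xxxxxx ✓), payload 101111.
Concatenate: 0101101101101111 = 0x5B6F (16 bits → U+5B6F).

U+5B6F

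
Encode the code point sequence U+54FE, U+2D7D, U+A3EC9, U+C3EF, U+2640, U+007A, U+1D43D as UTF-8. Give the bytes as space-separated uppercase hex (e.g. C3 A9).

E5 93 BE E2 B5 BD F2 A3 BB 89 EC 8F AF E2 99 80 7A F0 9D 90 BD

U+54FE: 3-byte form → E5 93 BE.
U+2D7D: 3-byte form → E2 B5 BD.
U+A3EC9: 4-byte form → F2 A3 BB 89.
U+C3EF: 3-byte form → EC 8F AF.
U+2640: 3-byte form → E2 99 80.
U+007A: 1-byte form → 7A.
U+1D43D: 4-byte form → F0 9D 90 BD.
Concatenated (21 bytes): E5 93 BE E2 B5 BD F2 A3 BB 89 EC 8F AF E2 99 80 7A F0 9D 90 BD.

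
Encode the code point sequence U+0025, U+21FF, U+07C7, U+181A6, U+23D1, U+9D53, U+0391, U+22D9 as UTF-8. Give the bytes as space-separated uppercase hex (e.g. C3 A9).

25 E2 87 BF DF 87 F0 98 86 A6 E2 8F 91 E9 B5 93 CE 91 E2 8B 99

U+0025: 1-byte form → 25.
U+21FF: 3-byte form → E2 87 BF.
U+07C7: 2-byte form → DF 87.
U+181A6: 4-byte form → F0 98 86 A6.
U+23D1: 3-byte form → E2 8F 91.
U+9D53: 3-byte form → E9 B5 93.
U+0391: 2-byte form → CE 91.
U+22D9: 3-byte form → E2 8B 99.
Concatenated (21 bytes): 25 E2 87 BF DF 87 F0 98 86 A6 E2 8F 91 E9 B5 93 CE 91 E2 8B 99.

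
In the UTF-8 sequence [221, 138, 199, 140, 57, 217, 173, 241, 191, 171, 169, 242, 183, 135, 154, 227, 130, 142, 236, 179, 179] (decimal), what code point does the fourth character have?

Offset 0: leading byte 0xDD = 11011101 → 2-byte char #1 = DD 8A.
Offset 2: leading byte 0xC7 = 11000111 → 2-byte char #2 = C7 8C.
Offset 4: leading byte 0x39 = 00111001 → 1-byte char #3 = 39.
Offset 5: leading byte 0xD9 = 11011001 → 2-byte char #4 = D9 AD.
Leading byte 0xD9 = 11011001 matches 110xxxxx → 2-byte sequence.
Byte 1: 0xD9 = 11011001, payload 11001 (5 bits).
Byte 2: 0xAD = 10101101 (10xxxxxx ✓), payload 101101.
Concatenate: 11001101101 = 0x66D (11 bits → U+066D).

U+066D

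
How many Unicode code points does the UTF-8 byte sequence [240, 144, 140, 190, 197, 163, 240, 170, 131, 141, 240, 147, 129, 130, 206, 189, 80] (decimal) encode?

6

Byte at offset 0: 0xF0 = 11110000 → 4-byte char (#1). Advance 4.
Byte at offset 4: 0xC5 = 11000101 → 2-byte char (#2). Advance 2.
Byte at offset 6: 0xF0 = 11110000 → 4-byte char (#3). Advance 4.
Byte at offset 10: 0xF0 = 11110000 → 4-byte char (#4). Advance 4.
Byte at offset 14: 0xCE = 11001110 → 2-byte char (#5). Advance 2.
Byte at offset 16: 0x50 = 01010000 → 1-byte char (#6). Advance 1.
Reached end at offset 17 after 6 code points.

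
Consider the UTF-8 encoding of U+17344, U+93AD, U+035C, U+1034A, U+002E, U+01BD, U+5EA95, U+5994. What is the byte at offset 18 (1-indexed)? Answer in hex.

0x9E

1-indexed offset 18 is 0-indexed offset 17.
U+17344 → 4-byte form F0 97 8D 84 at offsets 0–3.
U+93AD → 3-byte form E9 8E AD at offsets 4–6.
U+035C → 2-byte form CD 9C at offsets 7–8.
U+1034A → 4-byte form F0 90 8D 8A at offsets 9–12.
U+002E → 1-byte form 2E at offsets 13–13.
U+01BD → 2-byte form C6 BD at offsets 14–15.
U+5EA95 → 4-byte form F1 9E AA 95 at offsets 16–19.
Offset 17 falls in char 7's range; it's byte 2 of F1 9E AA 95 = 0x9E.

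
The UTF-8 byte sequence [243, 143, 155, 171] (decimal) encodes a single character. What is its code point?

Leading byte 0xF3 = 11110011 matches 11110xxx → 4-byte sequence.
Byte 1: 0xF3 = 11110011, payload 011 (3 bits).
Byte 2: 0x8F = 10001111 (10xxxxxx ✓), payload 001111.
Byte 3: 0x9B = 10011011 (10xxxxxx ✓), payload 011011.
Byte 4: 0xAB = 10101011 (10xxxxxx ✓), payload 101011.
Concatenate: 011001111011011101011 = 0xCF6EB (21 bits → U+CF6EB).

U+CF6EB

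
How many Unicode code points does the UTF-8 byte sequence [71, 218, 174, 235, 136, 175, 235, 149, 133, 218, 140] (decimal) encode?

Byte at offset 0: 0x47 = 01000111 → 1-byte char (#1). Advance 1.
Byte at offset 1: 0xDA = 11011010 → 2-byte char (#2). Advance 2.
Byte at offset 3: 0xEB = 11101011 → 3-byte char (#3). Advance 3.
Byte at offset 6: 0xEB = 11101011 → 3-byte char (#4). Advance 3.
Byte at offset 9: 0xDA = 11011010 → 2-byte char (#5). Advance 2.
Reached end at offset 11 after 5 code points.

5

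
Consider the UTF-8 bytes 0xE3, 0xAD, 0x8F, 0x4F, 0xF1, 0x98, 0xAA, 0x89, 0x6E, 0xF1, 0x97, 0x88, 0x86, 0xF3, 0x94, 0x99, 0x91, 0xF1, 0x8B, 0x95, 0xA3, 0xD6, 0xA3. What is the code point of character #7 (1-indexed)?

U+4B563

Offset 0: leading byte 0xE3 = 11100011 → 3-byte char #1 = E3 AD 8F.
Offset 3: leading byte 0x4F = 01001111 → 1-byte char #2 = 4F.
Offset 4: leading byte 0xF1 = 11110001 → 4-byte char #3 = F1 98 AA 89.
Offset 8: leading byte 0x6E = 01101110 → 1-byte char #4 = 6E.
Offset 9: leading byte 0xF1 = 11110001 → 4-byte char #5 = F1 97 88 86.
Offset 13: leading byte 0xF3 = 11110011 → 4-byte char #6 = F3 94 99 91.
Offset 17: leading byte 0xF1 = 11110001 → 4-byte char #7 = F1 8B 95 A3.
Leading byte 0xF1 = 11110001 matches 11110xxx → 4-byte sequence.
Byte 1: 0xF1 = 11110001, payload 001 (3 bits).
Byte 2: 0x8B = 10001011 (10xxxxxx ✓), payload 001011.
Byte 3: 0x95 = 10010101 (10xxxxxx ✓), payload 010101.
Byte 4: 0xA3 = 10100011 (10xxxxxx ✓), payload 100011.
Concatenate: 001001011010101100011 = 0x4B563 (21 bits → U+4B563).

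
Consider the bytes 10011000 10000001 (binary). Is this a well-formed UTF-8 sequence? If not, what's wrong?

invalid (continuation byte with no leading byte)

Byte 0x98 = 10011000 has the form 10xxxxxx — a continuation byte — but there is no preceding leading byte.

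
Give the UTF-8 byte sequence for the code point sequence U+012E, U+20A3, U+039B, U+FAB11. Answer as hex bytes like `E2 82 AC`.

U+012E: 2-byte form → C4 AE.
U+20A3: 3-byte form → E2 82 A3.
U+039B: 2-byte form → CE 9B.
U+FAB11: 4-byte form → F3 BA AC 91.
Concatenated (11 bytes): C4 AE E2 82 A3 CE 9B F3 BA AC 91.

C4 AE E2 82 A3 CE 9B F3 BA AC 91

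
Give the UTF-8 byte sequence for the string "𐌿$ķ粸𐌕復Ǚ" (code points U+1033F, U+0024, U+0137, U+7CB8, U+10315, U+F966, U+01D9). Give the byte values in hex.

F0 90 8C BF 24 C4 B7 E7 B2 B8 F0 90 8C 95 EF A5 A6 C7 99

U+1033F: 4-byte form → F0 90 8C BF.
U+0024: 1-byte form → 24.
U+0137: 2-byte form → C4 B7.
U+7CB8: 3-byte form → E7 B2 B8.
U+10315: 4-byte form → F0 90 8C 95.
U+F966: 3-byte form → EF A5 A6.
U+01D9: 2-byte form → C7 99.
Concatenated (19 bytes): F0 90 8C BF 24 C4 B7 E7 B2 B8 F0 90 8C 95 EF A5 A6 C7 99.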